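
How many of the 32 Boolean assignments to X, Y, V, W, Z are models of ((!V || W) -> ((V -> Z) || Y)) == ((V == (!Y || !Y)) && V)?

6

Initial set: {T (((!V || W) -> ((V -> Z) || Y)) == ((V == (!Y || !Y)) && V))}.
T (((!V || W) -> ((V -> Z) || Y)) == ((V == (!Y || !Y)) && V)): β-rule — branch into T ((!V || W) -> ((V -> Z) || Y)), T ((V == (!Y || !Y)) && V)  //  F ((!V || W) -> ((V -> Z) || Y)), F ((V == (!Y || !Y)) && V).
  branch 1 (add T ((!V || W) -> ((V -> Z) || Y)), T ((V == (!Y || !Y)) && V)):
    T ((V == (!Y || !Y)) && V): α-rule — add T (V == (!Y || !Y)), T V.
    T ((!V || W) -> ((V -> Z) || Y)): β-rule — branch into F (!V || W)  //  T ((V -> Z) || Y).
      branch 1.1 (add F (!V || W)):
        F (!V || W): α-rule — add F !V, F W.
        T (V == (!Y || !Y)): β-rule — branch into T V, T (!Y || !Y)  //  F V, F (!Y || !Y).
          branch 1.1.1 (add T V, T (!Y || !Y)):
            T (!Y || !Y): β-rule — branch into T !Y  //  T !Y.
              branch 1.1.1.1 (add T !Y):
                ○ open, literals {V=1, W=0, Y=0}.
              branch 1.1.1.2 (add T !Y):
                ○ open, literals {V=1, W=0, Y=0}.
          branch 1.1.2 (add F V, F (!Y || !Y)):
            × closes — contains both V and !V.
      branch 1.2 (add T ((V -> Z) || Y)):
        T (V == (!Y || !Y)): β-rule — branch into T V, T (!Y || !Y)  //  F V, F (!Y || !Y).
          branch 1.2.1 (add T V, T (!Y || !Y)):
            T ((V -> Z) || Y): β-rule — branch into T (V -> Z)  //  T Y.
              branch 1.2.1.1 (add T (V -> Z)):
                T (!Y || !Y): β-rule — branch into T !Y  //  T !Y.
                  branch 1.2.1.1.1 (add T !Y):
                    T (V -> Z): β-rule — branch into F V  //  T Z.
                      branch 1.2.1.1.1.1 (add F V):
                        × closes — contains both V and !V.
                      branch 1.2.1.1.1.2 (add T Z):
                        ○ open, literals {V=1, Y=0, Z=1}.
                  branch 1.2.1.1.2 (add T !Y):
                    T (V -> Z): β-rule — branch into F V  //  T Z.
                      branch 1.2.1.1.2.1 (add F V):
                        × closes — contains both V and !V.
                      branch 1.2.1.1.2.2 (add T Z):
                        ○ open, literals {V=1, Y=0, Z=1}.
              branch 1.2.1.2 (add T Y):
                T (!Y || !Y): β-rule — branch into T !Y  //  T !Y.
                  branch 1.2.1.2.1 (add T !Y):
                    × closes — contains both Y and !Y.
                  branch 1.2.1.2.2 (add T !Y):
                    × closes — contains both Y and !Y.
          branch 1.2.2 (add F V, F (!Y || !Y)):
            × closes — contains both V and !V.
  branch 2 (add F ((!V || W) -> ((V -> Z) || Y)), F ((V == (!Y || !Y)) && V)):
    F ((!V || W) -> ((V -> Z) || Y)): α-rule — add T (!V || W), F ((V -> Z) || Y).
    F ((V -> Z) || Y): α-rule — add F (V -> Z), F Y.
    F (V -> Z): α-rule — add T V, F Z.
    F ((V == (!Y || !Y)) && V): β-rule — branch into F (V == (!Y || !Y))  //  F V.
      branch 2.1 (add F (V == (!Y || !Y))):
        T (!V || W): β-rule — branch into T !V  //  T W.
          branch 2.1.1 (add T !V):
            × closes — contains both V and !V.
          branch 2.1.2 (add T W):
            F (V == (!Y || !Y)): β-rule — branch into T V, F (!Y || !Y)  //  F V, T (!Y || !Y).
              branch 2.1.2.1 (add T V, F (!Y || !Y)):
                F (!Y || !Y): α-rule — add F !Y, F !Y.
                × closes — contains both Y and !Y.
              branch 2.1.2.2 (add F V, T (!Y || !Y)):
                × closes — contains both V and !V.
      branch 2.2 (add F V):
        × closes — contains both V and !V.
10 branches closed, 4 open.
Each open branch fixes some atoms; the unmentioned ones are free. Counting distinct full assignments: branch {V=1, W=0, Y=0} (X, Z) contributes 4 new; branch {V=1, W=0, Y=0} (X, Z) contributes 0 new; branch {V=1, Y=0, Z=1} (X, W) contributes 2 new; branch {V=1, Y=0, Z=1} (X, W) contributes 0 new. Total: 6.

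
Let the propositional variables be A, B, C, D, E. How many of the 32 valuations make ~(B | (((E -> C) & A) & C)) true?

Initial set: {T ~(B | (((E -> C) & A) & C))}.
T ~(B | (((E -> C) & A) & C)): α-rule — add F B, F (((E -> C) & A) & C).
F (((E -> C) & A) & C): β-rule — branch into F ((E -> C) & A)  //  F C.
  branch 1 (add F ((E -> C) & A)):
    F ((E -> C) & A): β-rule — branch into F (E -> C)  //  F A.
      branch 1.1 (add F (E -> C)):
        F (E -> C): α-rule — add T E, F C.
        ○ open, literals {B=F, C=F, E=T}.
      branch 1.2 (add F A):
        ○ open, literals {A=F, B=F}.
  branch 2 (add F C):
    ○ open, literals {B=F, C=F}.
0 branches closed, 3 open.
Each open branch fixes some atoms; the unmentioned ones are free. Counting distinct full assignments: branch {B=F, C=F, E=T} (A, D) contributes 4 new; branch {A=F, B=F} (C, D, E) contributes 6 new; branch {B=F, C=F} (A, D, E) contributes 2 new. Total: 12.

12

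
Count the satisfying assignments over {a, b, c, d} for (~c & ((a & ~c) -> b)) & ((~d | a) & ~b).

1

Initial set: {((~c & ((a & ~c) -> b)) & ((~d | a) & ~b))}.
((~c & ((a & ~c) -> b)) & ((~d | a) & ~b)): α-rule — add (~c & ((a & ~c) -> b)), ((~d | a) & ~b).
(~c & ((a & ~c) -> b)): α-rule — add ~c, ((a & ~c) -> b).
((~d | a) & ~b): α-rule — add (~d | a), ~b.
((a & ~c) -> b): β-rule — branch into ~(a & ~c)  //  b.
  branch 1 (add ~(a & ~c)):
    (~d | a): β-rule — branch into ~d  //  a.
      branch 1.1 (add ~d):
        ~(a & ~c): β-rule — branch into ~a  //  ~~c.
          branch 1.1.1 (add ~a):
            ○ open, literals {a=0, b=0, c=0, d=0}.
          branch 1.1.2 (add ~~c):
            × closes — contains both c and ~c.
      branch 1.2 (add a):
        ~(a & ~c): β-rule — branch into ~a  //  ~~c.
          branch 1.2.1 (add ~a):
            × closes — contains both a and ~a.
          branch 1.2.2 (add ~~c):
            × closes — contains both c and ~c.
  branch 2 (add b):
    × closes — contains both b and ~b.
4 branches closed, 1 open.
Each open branch fixes some atoms; the unmentioned ones are free. Counting distinct full assignments: branch {a=0, b=0, c=0, d=0} (none free) contributes 1 new. Total: 1.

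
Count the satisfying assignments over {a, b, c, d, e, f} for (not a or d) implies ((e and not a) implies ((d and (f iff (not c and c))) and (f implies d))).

52

Initial set: {((not a or d) implies ((e and not a) implies ((d and (f iff (not c and c))) and (f implies d))))}.
((not a or d) implies ((e and not a) implies ((d and (f iff (not c and c))) and (f implies d)))): β-rule — branch into not (not a or d)  //  ((e and not a) implies ((d and (f iff (not c and c))) and (f implies d))).
  branch 1 (add not (not a or d)):
    not (not a or d): α-rule — add not not a, not d.
    ○ open, literals {a=true, d=false}.
  branch 2 (add ((e and not a) implies ((d and (f iff (not c and c))) and (f implies d)))):
    ((e and not a) implies ((d and (f iff (not c and c))) and (f implies d))): β-rule — branch into not (e and not a)  //  ((d and (f iff (not c and c))) and (f implies d)).
      branch 2.1 (add not (e and not a)):
        not (e and not a): β-rule — branch into not e  //  not not a.
          branch 2.1.1 (add not e):
            ○ open, literals {e=false}.
          branch 2.1.2 (add not not a):
            ○ open, literals {a=true}.
      branch 2.2 (add ((d and (f iff (not c and c))) and (f implies d))):
        ((d and (f iff (not c and c))) and (f implies d)): α-rule — add (d and (f iff (not c and c))), (f implies d).
        (d and (f iff (not c and c))): α-rule — add d, (f iff (not c and c)).
        (f implies d): β-rule — branch into not f  //  d.
          branch 2.2.1 (add not f):
            (f iff (not c and c)): β-rule — branch into f, (not c and c)  //  not f, not (not c and c).
              branch 2.2.1.1 (add f, (not c and c)):
                × closes — contains both f and not f.
              branch 2.2.1.2 (add not f, not (not c and c)):
                not (not c and c): β-rule — branch into not not c  //  not c.
                  branch 2.2.1.2.1 (add not not c):
                    ○ open, literals {c=true, d=true, f=false}.
                  branch 2.2.1.2.2 (add not c):
                    ○ open, literals {c=false, d=true, f=false}.
          branch 2.2.2 (add d):
            (f iff (not c and c)): β-rule — branch into f, (not c and c)  //  not f, not (not c and c).
              branch 2.2.2.1 (add f, (not c and c)):
                (not c and c): α-rule — add not c, c.
                × closes — contains both c and not c.
              branch 2.2.2.2 (add not f, not (not c and c)):
                not (not c and c): β-rule — branch into not not c  //  not c.
                  branch 2.2.2.2.1 (add not not c):
                    ○ open, literals {c=true, d=true, f=false}.
                  branch 2.2.2.2.2 (add not c):
                    ○ open, literals {c=false, d=true, f=false}.
2 branches closed, 7 open.
Each open branch fixes some atoms; the unmentioned ones are free. Counting distinct full assignments: branch {a=true, d=false} (b, c, e, f) contributes 16 new; branch {e=false} (a, b, c, d, f) contributes 24 new; branch {a=true} (b, c, d, e, f) contributes 8 new; branch {c=true, d=true, f=false} (a, b, e) contributes 2 new; branch {c=false, d=true, f=false} (a, b, e) contributes 2 new; branch {c=true, d=true, f=false} (a, b, e) contributes 0 new; branch {c=false, d=true, f=false} (a, b, e) contributes 0 new. Total: 52.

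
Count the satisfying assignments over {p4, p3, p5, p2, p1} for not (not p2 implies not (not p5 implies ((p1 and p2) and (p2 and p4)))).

8

Initial set: {not (not p2 implies not (not p5 implies ((p1 and p2) and (p2 and p4))))}.
not (not p2 implies not (not p5 implies ((p1 and p2) and (p2 and p4)))): α-rule — add not p2, not not (not p5 implies ((p1 and p2) and (p2 and p4))).
not not (not p5 implies ((p1 and p2) and (p2 and p4))): β-rule — branch into not not p5  //  ((p1 and p2) and (p2 and p4)).
  branch 1 (add not not p5):
    ○ open, literals {p2=false, p5=true}.
  branch 2 (add ((p1 and p2) and (p2 and p4))):
    ((p1 and p2) and (p2 and p4)): α-rule — add (p1 and p2), (p2 and p4).
    (p1 and p2): α-rule — add p1, p2.
    × closes — contains both p2 and not p2.
1 branch closed, 1 open.
Each open branch fixes some atoms; the unmentioned ones are free. Counting distinct full assignments: branch {p2=false, p5=true} (p4, p3, p1) contributes 8 new. Total: 8.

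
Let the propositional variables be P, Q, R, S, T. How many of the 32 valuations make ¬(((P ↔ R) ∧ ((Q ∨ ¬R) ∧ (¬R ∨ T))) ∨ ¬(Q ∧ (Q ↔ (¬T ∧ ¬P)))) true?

2

Initial set: {¬(((P ↔ R) ∧ ((Q ∨ ¬R) ∧ (¬R ∨ T))) ∨ ¬(Q ∧ (Q ↔ (¬T ∧ ¬P))))}.
¬(((P ↔ R) ∧ ((Q ∨ ¬R) ∧ (¬R ∨ T))) ∨ ¬(Q ∧ (Q ↔ (¬T ∧ ¬P)))): α-rule — add ¬((P ↔ R) ∧ ((Q ∨ ¬R) ∧ (¬R ∨ T))), ¬¬(Q ∧ (Q ↔ (¬T ∧ ¬P))).
¬¬(Q ∧ (Q ↔ (¬T ∧ ¬P))): α-rule — add Q, (Q ↔ (¬T ∧ ¬P)).
¬((P ↔ R) ∧ ((Q ∨ ¬R) ∧ (¬R ∨ T))): β-rule — branch into ¬(P ↔ R)  //  ¬((Q ∨ ¬R) ∧ (¬R ∨ T)).
  branch 1 (add ¬(P ↔ R)):
    (Q ↔ (¬T ∧ ¬P)): β-rule — branch into Q, (¬T ∧ ¬P)  //  ¬Q, ¬(¬T ∧ ¬P).
      branch 1.1 (add Q, (¬T ∧ ¬P)):
        (¬T ∧ ¬P): α-rule — add ¬T, ¬P.
        ¬(P ↔ R): β-rule — branch into P, ¬R  //  ¬P, R.
          branch 1.1.1 (add P, ¬R):
            × closes — contains both P and ¬P.
          branch 1.1.2 (add ¬P, R):
            ○ open, literals {P=F, Q=T, R=T, T=F}.
      branch 1.2 (add ¬Q, ¬(¬T ∧ ¬P)):
        × closes — contains both Q and ¬Q.
  branch 2 (add ¬((Q ∨ ¬R) ∧ (¬R ∨ T))):
    (Q ↔ (¬T ∧ ¬P)): β-rule — branch into Q, (¬T ∧ ¬P)  //  ¬Q, ¬(¬T ∧ ¬P).
      branch 2.1 (add Q, (¬T ∧ ¬P)):
        (¬T ∧ ¬P): α-rule — add ¬T, ¬P.
        ¬((Q ∨ ¬R) ∧ (¬R ∨ T)): β-rule — branch into ¬(Q ∨ ¬R)  //  ¬(¬R ∨ T).
          branch 2.1.1 (add ¬(Q ∨ ¬R)):
            ¬(Q ∨ ¬R): α-rule — add ¬Q, ¬¬R.
            × closes — contains both Q and ¬Q.
          branch 2.1.2 (add ¬(¬R ∨ T)):
            ¬(¬R ∨ T): α-rule — add ¬¬R, ¬T.
            ○ open, literals {P=F, Q=T, R=T, T=F}.
      branch 2.2 (add ¬Q, ¬(¬T ∧ ¬P)):
        × closes — contains both Q and ¬Q.
4 branches closed, 2 open.
Each open branch fixes some atoms; the unmentioned ones are free. Counting distinct full assignments: branch {P=F, Q=T, R=T, T=F} (S) contributes 2 new; branch {P=F, Q=T, R=T, T=F} (S) contributes 0 new. Total: 2.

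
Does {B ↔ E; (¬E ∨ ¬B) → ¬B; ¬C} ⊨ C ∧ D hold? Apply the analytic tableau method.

No

Initial set: {T (B ↔ E); T ((¬E ∨ ¬B) → ¬B); T ¬C; F (C ∧ D)}.
T (B ↔ E): β-rule — branch into T B, T E  //  F B, F E.
  branch 1 (add T B, T E):
    T ((¬E ∨ ¬B) → ¬B): β-rule — branch into F (¬E ∨ ¬B)  //  T ¬B.
      branch 1.1 (add F (¬E ∨ ¬B)):
        F (¬E ∨ ¬B): α-rule — add F ¬E, F ¬B.
        F (C ∧ D): β-rule — branch into F C  //  F D.
          branch 1.1.1 (add F C):
            ○ open, literals {B=1, C=0, E=1}.
          branch 1.1.2 (add F D):
            ○ open, literals {B=1, C=0, D=0, E=1}.
      branch 1.2 (add T ¬B):
        × closes — contains both B and ¬B.
  branch 2 (add F B, F E):
    T ((¬E ∨ ¬B) → ¬B): β-rule — branch into F (¬E ∨ ¬B)  //  T ¬B.
      branch 2.1 (add F (¬E ∨ ¬B)):
        F (¬E ∨ ¬B): α-rule — add F ¬E, F ¬B.
        × closes — contains both E and ¬E.
      branch 2.2 (add T ¬B):
        F (C ∧ D): β-rule — branch into F C  //  F D.
          branch 2.2.1 (add F C):
            ○ open, literals {B=0, C=0, E=0}.
          branch 2.2.2 (add F D):
            ○ open, literals {B=0, C=0, D=0, E=0}.
2 branches closed, 4 open.
An open branch gives a countermodel: B=1, C=0, E=1 (unmentioned atoms arbitrary); the premises hold there but the conclusion fails.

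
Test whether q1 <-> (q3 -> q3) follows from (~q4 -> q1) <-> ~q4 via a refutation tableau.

Yes

Initial set: {T ((~q4 -> q1) <-> ~q4); F (q1 <-> (q3 -> q3))}.
T ((~q4 -> q1) <-> ~q4): β-rule — branch into T (~q4 -> q1), T ~q4  //  F (~q4 -> q1), F ~q4.
  branch 1 (add T (~q4 -> q1), T ~q4):
    F (q1 <-> (q3 -> q3)): β-rule — branch into T q1, F (q3 -> q3)  //  F q1, T (q3 -> q3).
      branch 1.1 (add T q1, F (q3 -> q3)):
        F (q3 -> q3): α-rule — add T q3, F q3.
        × closes — contains both q3 and ~q3.
      branch 1.2 (add F q1, T (q3 -> q3)):
        T (~q4 -> q1): β-rule — branch into F ~q4  //  T q1.
          branch 1.2.1 (add F ~q4):
            × closes — contains both q4 and ~q4.
          branch 1.2.2 (add T q1):
            × closes — contains both q1 and ~q1.
  branch 2 (add F (~q4 -> q1), F ~q4):
    F (~q4 -> q1): α-rule — add T ~q4, F q1.
    × closes — contains both q4 and ~q4.
All 4 branches close.
Every branch closed, so the premises entail the conclusion.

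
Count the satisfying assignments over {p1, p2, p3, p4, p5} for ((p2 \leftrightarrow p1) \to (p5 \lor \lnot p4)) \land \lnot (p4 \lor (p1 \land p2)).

Initial set: {(((p2 \leftrightarrow p1) \to (p5 \lor \lnot p4)) \land \lnot (p4 \lor (p1 \land p2)))}.
(((p2 \leftrightarrow p1) \to (p5 \lor \lnot p4)) \land \lnot (p4 \lor (p1 \land p2))): α-rule — add ((p2 \leftrightarrow p1) \to (p5 \lor \lnot p4)), \lnot (p4 \lor (p1 \land p2)).
\lnot (p4 \lor (p1 \land p2)): α-rule — add \lnot p4, \lnot (p1 \land p2).
((p2 \leftrightarrow p1) \to (p5 \lor \lnot p4)): β-rule — branch into \lnot (p2 \leftrightarrow p1)  //  (p5 \lor \lnot p4).
  branch 1 (add \lnot (p2 \leftrightarrow p1)):
    \lnot (p1 \land p2): β-rule — branch into \lnot p1  //  \lnot p2.
      branch 1.1 (add \lnot p1):
        \lnot (p2 \leftrightarrow p1): β-rule — branch into p2, \lnot p1  //  \lnot p2, p1.
          branch 1.1.1 (add p2, \lnot p1):
            ○ open, literals {p1=false, p2=true, p4=false}.
          branch 1.1.2 (add \lnot p2, p1):
            × closes — contains both p1 and \lnot p1.
      branch 1.2 (add \lnot p2):
        \lnot (p2 \leftrightarrow p1): β-rule — branch into p2, \lnot p1  //  \lnot p2, p1.
          branch 1.2.1 (add p2, \lnot p1):
            × closes — contains both p2 and \lnot p2.
          branch 1.2.2 (add \lnot p2, p1):
            ○ open, literals {p1=true, p2=false, p4=false}.
  branch 2 (add (p5 \lor \lnot p4)):
    \lnot (p1 \land p2): β-rule — branch into \lnot p1  //  \lnot p2.
      branch 2.1 (add \lnot p1):
        (p5 \lor \lnot p4): β-rule — branch into p5  //  \lnot p4.
          branch 2.1.1 (add p5):
            ○ open, literals {p1=false, p4=false, p5=true}.
          branch 2.1.2 (add \lnot p4):
            ○ open, literals {p1=false, p4=false}.
      branch 2.2 (add \lnot p2):
        (p5 \lor \lnot p4): β-rule — branch into p5  //  \lnot p4.
          branch 2.2.1 (add p5):
            ○ open, literals {p2=false, p4=false, p5=true}.
          branch 2.2.2 (add \lnot p4):
            ○ open, literals {p2=false, p4=false}.
2 branches closed, 6 open.
Each open branch fixes some atoms; the unmentioned ones are free. Counting distinct full assignments: branch {p1=false, p2=true, p4=false} (p3, p5) contributes 4 new; branch {p1=true, p2=false, p4=false} (p3, p5) contributes 4 new; branch {p1=false, p4=false, p5=true} (p2, p3) contributes 2 new; branch {p1=false, p4=false} (p2, p3, p5) contributes 2 new; branch {p2=false, p4=false, p5=true} (p1, p3) contributes 0 new; branch {p2=false, p4=false} (p1, p3, p5) contributes 0 new. Total: 12.

12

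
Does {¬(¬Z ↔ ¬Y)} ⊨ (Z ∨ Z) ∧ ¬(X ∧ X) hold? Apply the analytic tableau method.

Initial set: {¬(¬Z ↔ ¬Y); ¬((Z ∨ Z) ∧ ¬(X ∧ X))}.
¬(¬Z ↔ ¬Y): β-rule — branch into ¬Z, ¬¬Y  //  ¬¬Z, ¬Y.
  branch 1 (add ¬Z, ¬¬Y):
    ¬((Z ∨ Z) ∧ ¬(X ∧ X)): β-rule — branch into ¬(Z ∨ Z)  //  ¬¬(X ∧ X).
      branch 1.1 (add ¬(Z ∨ Z)):
        ¬(Z ∨ Z): α-rule — add ¬Z, ¬Z.
        ○ open, literals {Y=true, Z=false}.
      branch 1.2 (add ¬¬(X ∧ X)):
        ¬¬(X ∧ X): α-rule — add X, X.
        ○ open, literals {X=true, Y=true, Z=false}.
  branch 2 (add ¬¬Z, ¬Y):
    ¬((Z ∨ Z) ∧ ¬(X ∧ X)): β-rule — branch into ¬(Z ∨ Z)  //  ¬¬(X ∧ X).
      branch 2.1 (add ¬(Z ∨ Z)):
        ¬(Z ∨ Z): α-rule — add ¬Z, ¬Z.
        × closes — contains both Z and ¬Z.
      branch 2.2 (add ¬¬(X ∧ X)):
        ¬¬(X ∧ X): α-rule — add X, X.
        ○ open, literals {X=true, Y=false, Z=true}.
1 branch closed, 3 open.
An open branch gives a countermodel: Y=true, Z=false (unmentioned atoms arbitrary); the premises hold there but the conclusion fails.

No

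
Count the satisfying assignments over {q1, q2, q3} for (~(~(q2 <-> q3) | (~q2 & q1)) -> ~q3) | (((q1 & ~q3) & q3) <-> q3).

Initial set: {((~(~(q2 <-> q3) | (~q2 & q1)) -> ~q3) | (((q1 & ~q3) & q3) <-> q3))}.
((~(~(q2 <-> q3) | (~q2 & q1)) -> ~q3) | (((q1 & ~q3) & q3) <-> q3)): β-rule — branch into (~(~(q2 <-> q3) | (~q2 & q1)) -> ~q3)  //  (((q1 & ~q3) & q3) <-> q3).
  branch 1 (add (~(~(q2 <-> q3) | (~q2 & q1)) -> ~q3)):
    (~(~(q2 <-> q3) | (~q2 & q1)) -> ~q3): β-rule — branch into ~~(~(q2 <-> q3) | (~q2 & q1))  //  ~q3.
      branch 1.1 (add ~~(~(q2 <-> q3) | (~q2 & q1))):
        ~~(~(q2 <-> q3) | (~q2 & q1)): β-rule — branch into ~(q2 <-> q3)  //  (~q2 & q1).
          branch 1.1.1 (add ~(q2 <-> q3)):
            ~(q2 <-> q3): β-rule — branch into q2, ~q3  //  ~q2, q3.
              branch 1.1.1.1 (add q2, ~q3):
                ○ open, literals {q2=true, q3=false}.
              branch 1.1.1.2 (add ~q2, q3):
                ○ open, literals {q2=false, q3=true}.
          branch 1.1.2 (add (~q2 & q1)):
            (~q2 & q1): α-rule — add ~q2, q1.
            ○ open, literals {q1=true, q2=false}.
      branch 1.2 (add ~q3):
        ○ open, literals {q3=false}.
  branch 2 (add (((q1 & ~q3) & q3) <-> q3)):
    (((q1 & ~q3) & q3) <-> q3): β-rule — branch into ((q1 & ~q3) & q3), q3  //  ~((q1 & ~q3) & q3), ~q3.
      branch 2.1 (add ((q1 & ~q3) & q3), q3):
        ((q1 & ~q3) & q3): α-rule — add (q1 & ~q3), q3.
        (q1 & ~q3): α-rule — add q1, ~q3.
        × closes — contains both q3 and ~q3.
      branch 2.2 (add ~((q1 & ~q3) & q3), ~q3):
        ~((q1 & ~q3) & q3): β-rule — branch into ~(q1 & ~q3)  //  ~q3.
          branch 2.2.1 (add ~(q1 & ~q3)):
            ~(q1 & ~q3): β-rule — branch into ~q1  //  ~~q3.
              branch 2.2.1.1 (add ~q1):
                ○ open, literals {q1=false, q3=false}.
              branch 2.2.1.2 (add ~~q3):
                × closes — contains both q3 and ~q3.
          branch 2.2.2 (add ~q3):
            ○ open, literals {q3=false}.
2 branches closed, 6 open.
Each open branch fixes some atoms; the unmentioned ones are free. Counting distinct full assignments: branch {q2=true, q3=false} (q1) contributes 2 new; branch {q2=false, q3=true} (q1) contributes 2 new; branch {q1=true, q2=false} (q3) contributes 1 new; branch {q3=false} (q1, q2) contributes 1 new; branch {q1=false, q3=false} (q2) contributes 0 new; branch {q3=false} (q1, q2) contributes 0 new. Total: 6.

6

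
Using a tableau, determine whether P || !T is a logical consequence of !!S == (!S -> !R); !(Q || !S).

Initial set: {T (!!S == (!S -> !R)); T !(Q || !S); F (P || !T)}.
T !(Q || !S): α-rule — add F Q, F !S.
F (P || !T): α-rule — add F P, F !T.
T (!!S == (!S -> !R)): β-rule — branch into T !!S, T (!S -> !R)  //  F !!S, F (!S -> !R).
  branch 1 (add T !!S, T (!S -> !R)):
    T !!S: drop double negation, giving T S.
    T (!S -> !R): β-rule — branch into F !S  //  T !R.
      branch 1.1 (add F !S):
        ○ open, literals {P=false, Q=false, S=true, T=true}.
      branch 1.2 (add T !R):
        ○ open, literals {P=false, Q=false, R=false, S=true, T=true}.
  branch 2 (add F !!S, F (!S -> !R)):
    F !!S: drop double negation, giving F S.
    × closes — contains both S and !S.
1 branch closed, 2 open.
An open branch gives a countermodel: P=false, Q=false, S=true, T=true (unmentioned atoms arbitrary); the premises hold there but the conclusion fails.

No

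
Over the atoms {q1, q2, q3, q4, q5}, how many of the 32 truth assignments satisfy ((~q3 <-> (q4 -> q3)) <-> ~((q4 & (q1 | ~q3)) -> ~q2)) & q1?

8

Initial set: {T (((~q3 <-> (q4 -> q3)) <-> ~((q4 & (q1 | ~q3)) -> ~q2)) & q1)}.
T (((~q3 <-> (q4 -> q3)) <-> ~((q4 & (q1 | ~q3)) -> ~q2)) & q1): α-rule — add T ((~q3 <-> (q4 -> q3)) <-> ~((q4 & (q1 | ~q3)) -> ~q2)), T q1.
T ((~q3 <-> (q4 -> q3)) <-> ~((q4 & (q1 | ~q3)) -> ~q2)): β-rule — branch into T (~q3 <-> (q4 -> q3)), T ~((q4 & (q1 | ~q3)) -> ~q2)  //  F (~q3 <-> (q4 -> q3)), F ~((q4 & (q1 | ~q3)) -> ~q2).
  branch 1 (add T (~q3 <-> (q4 -> q3)), T ~((q4 & (q1 | ~q3)) -> ~q2)):
    T ~((q4 & (q1 | ~q3)) -> ~q2): α-rule — add T (q4 & (q1 | ~q3)), F ~q2.
    T (q4 & (q1 | ~q3)): α-rule — add T q4, T (q1 | ~q3).
    T (~q3 <-> (q4 -> q3)): β-rule — branch into T ~q3, T (q4 -> q3)  //  F ~q3, F (q4 -> q3).
      branch 1.1 (add T ~q3, T (q4 -> q3)):
        T (q1 | ~q3): β-rule — branch into T q1  //  T ~q3.
          branch 1.1.1 (add T q1):
            T (q4 -> q3): β-rule — branch into F q4  //  T q3.
              branch 1.1.1.1 (add F q4):
                × closes — contains both q4 and ~q4.
              branch 1.1.1.2 (add T q3):
                × closes — contains both q3 and ~q3.
          branch 1.1.2 (add T ~q3):
            T (q4 -> q3): β-rule — branch into F q4  //  T q3.
              branch 1.1.2.1 (add F q4):
                × closes — contains both q4 and ~q4.
              branch 1.1.2.2 (add T q3):
                × closes — contains both q3 and ~q3.
      branch 1.2 (add F ~q3, F (q4 -> q3)):
        F (q4 -> q3): α-rule — add T q4, F q3.
        × closes — contains both q3 and ~q3.
  branch 2 (add F (~q3 <-> (q4 -> q3)), F ~((q4 & (q1 | ~q3)) -> ~q2)):
    F (~q3 <-> (q4 -> q3)): β-rule — branch into T ~q3, F (q4 -> q3)  //  F ~q3, T (q4 -> q3).
      branch 2.1 (add T ~q3, F (q4 -> q3)):
        F (q4 -> q3): α-rule — add T q4, F q3.
        F ~((q4 & (q1 | ~q3)) -> ~q2): β-rule — branch into F (q4 & (q1 | ~q3))  //  T ~q2.
          branch 2.1.1 (add F (q4 & (q1 | ~q3))):
            F (q4 & (q1 | ~q3)): β-rule — branch into F q4  //  F (q1 | ~q3).
              branch 2.1.1.1 (add F q4):
                × closes — contains both q4 and ~q4.
              branch 2.1.1.2 (add F (q1 | ~q3)):
                F (q1 | ~q3): α-rule — add F q1, F ~q3.
                × closes — contains both q1 and ~q1.
          branch 2.1.2 (add T ~q2):
            ○ open, literals {q1=1, q2=0, q3=0, q4=1}.
      branch 2.2 (add F ~q3, T (q4 -> q3)):
        F ~((q4 & (q1 | ~q3)) -> ~q2): β-rule — branch into F (q4 & (q1 | ~q3))  //  T ~q2.
          branch 2.2.1 (add F (q4 & (q1 | ~q3))):
            T (q4 -> q3): β-rule — branch into F q4  //  T q3.
              branch 2.2.1.1 (add F q4):
                F (q4 & (q1 | ~q3)): β-rule — branch into F q4  //  F (q1 | ~q3).
                  branch 2.2.1.1.1 (add F q4):
                    ○ open, literals {q1=1, q3=1, q4=0}.
                  branch 2.2.1.1.2 (add F (q1 | ~q3)):
                    F (q1 | ~q3): α-rule — add F q1, F ~q3.
                    × closes — contains both q1 and ~q1.
              branch 2.2.1.2 (add T q3):
                F (q4 & (q1 | ~q3)): β-rule — branch into F q4  //  F (q1 | ~q3).
                  branch 2.2.1.2.1 (add F q4):
                    ○ open, literals {q1=1, q3=1, q4=0}.
                  branch 2.2.1.2.2 (add F (q1 | ~q3)):
                    F (q1 | ~q3): α-rule — add F q1, F ~q3.
                    × closes — contains both q1 and ~q1.
          branch 2.2.2 (add T ~q2):
            T (q4 -> q3): β-rule — branch into F q4  //  T q3.
              branch 2.2.2.1 (add F q4):
                ○ open, literals {q1=1, q2=0, q3=1, q4=0}.
              branch 2.2.2.2 (add T q3):
                ○ open, literals {q1=1, q2=0, q3=1}.
9 branches closed, 5 open.
Each open branch fixes some atoms; the unmentioned ones are free. Counting distinct full assignments: branch {q1=1, q2=0, q3=0, q4=1} (q5) contributes 2 new; branch {q1=1, q3=1, q4=0} (q2, q5) contributes 4 new; branch {q1=1, q3=1, q4=0} (q2, q5) contributes 0 new; branch {q1=1, q2=0, q3=1, q4=0} (q5) contributes 0 new; branch {q1=1, q2=0, q3=1} (q4, q5) contributes 2 new. Total: 8.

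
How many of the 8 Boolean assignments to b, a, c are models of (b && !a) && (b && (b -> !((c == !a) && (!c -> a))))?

Initial set: {((b && !a) && (b && (b -> !((c == !a) && (!c -> a)))))}.
((b && !a) && (b && (b -> !((c == !a) && (!c -> a))))): α-rule — add (b && !a), (b && (b -> !((c == !a) && (!c -> a)))).
(b && !a): α-rule — add b, !a.
(b && (b -> !((c == !a) && (!c -> a)))): α-rule — add b, (b -> !((c == !a) && (!c -> a))).
(b -> !((c == !a) && (!c -> a))): β-rule — branch into !b  //  !((c == !a) && (!c -> a)).
  branch 1 (add !b):
    × closes — contains both b and !b.
  branch 2 (add !((c == !a) && (!c -> a))):
    !((c == !a) && (!c -> a)): β-rule — branch into !(c == !a)  //  !(!c -> a).
      branch 2.1 (add !(c == !a)):
        !(c == !a): β-rule — branch into c, !!a  //  !c, !a.
          branch 2.1.1 (add c, !!a):
            × closes — contains both a and !a.
          branch 2.1.2 (add !c, !a):
            ○ open, literals {a=F, b=T, c=F}.
      branch 2.2 (add !(!c -> a)):
        !(!c -> a): α-rule — add !c, !a.
        ○ open, literals {a=F, b=T, c=F}.
2 branches closed, 2 open.
Each open branch fixes some atoms; the unmentioned ones are free. Counting distinct full assignments: branch {a=F, b=T, c=F} (none free) contributes 1 new; branch {a=F, b=T, c=F} (none free) contributes 0 new. Total: 1.

1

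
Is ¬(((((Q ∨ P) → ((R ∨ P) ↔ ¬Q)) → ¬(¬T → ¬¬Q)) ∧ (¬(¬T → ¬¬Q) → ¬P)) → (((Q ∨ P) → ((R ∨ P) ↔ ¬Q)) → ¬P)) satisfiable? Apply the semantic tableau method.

Unsatisfiable

Initial set: {T ¬(((((Q ∨ P) → ((R ∨ P) ↔ ¬Q)) → ¬(¬T → ¬¬Q)) ∧ (¬(¬T → ¬¬Q) → ¬P)) → (((Q ∨ P) → ((R ∨ P) ↔ ¬Q)) → ¬P))}.
T ¬(((((Q ∨ P) → ((R ∨ P) ↔ ¬Q)) → ¬(¬T → ¬¬Q)) ∧ (¬(¬T → ¬¬Q) → ¬P)) → (((Q ∨ P) → ((R ∨ P) ↔ ¬Q)) → ¬P)): α-rule — add T ((((Q ∨ P) → ((R ∨ P) ↔ ¬Q)) → ¬(¬T → ¬¬Q)) ∧ (¬(¬T → ¬¬Q) → ¬P)), F (((Q ∨ P) → ((R ∨ P) ↔ ¬Q)) → ¬P).
T ((((Q ∨ P) → ((R ∨ P) ↔ ¬Q)) → ¬(¬T → ¬¬Q)) ∧ (¬(¬T → ¬¬Q) → ¬P)): α-rule — add T (((Q ∨ P) → ((R ∨ P) ↔ ¬Q)) → ¬(¬T → ¬¬Q)), T (¬(¬T → ¬¬Q) → ¬P).
F (((Q ∨ P) → ((R ∨ P) ↔ ¬Q)) → ¬P): α-rule — add T ((Q ∨ P) → ((R ∨ P) ↔ ¬Q)), F ¬P.
T (((Q ∨ P) → ((R ∨ P) ↔ ¬Q)) → ¬(¬T → ¬¬Q)): β-rule — branch into F ((Q ∨ P) → ((R ∨ P) ↔ ¬Q))  //  T ¬(¬T → ¬¬Q).
  branch 1 (add F ((Q ∨ P) → ((R ∨ P) ↔ ¬Q))):
    F ((Q ∨ P) → ((R ∨ P) ↔ ¬Q)): α-rule — add T (Q ∨ P), F ((R ∨ P) ↔ ¬Q).
    T (¬(¬T → ¬¬Q) → ¬P): β-rule — branch into F ¬(¬T → ¬¬Q)  //  T ¬P.
      branch 1.1 (add F ¬(¬T → ¬¬Q)):
        T ((Q ∨ P) → ((R ∨ P) ↔ ¬Q)): β-rule — branch into F (Q ∨ P)  //  T ((R ∨ P) ↔ ¬Q).
          branch 1.1.1 (add F (Q ∨ P)):
            F (Q ∨ P): α-rule — add F Q, F P.
            × closes — contains both P and ¬P.
          branch 1.1.2 (add T ((R ∨ P) ↔ ¬Q)):
            T (Q ∨ P): β-rule — branch into T Q  //  T P.
              branch 1.1.2.1 (add T Q):
                F ((R ∨ P) ↔ ¬Q): β-rule — branch into T (R ∨ P), F ¬Q  //  F (R ∨ P), T ¬Q.
                  branch 1.1.2.1.1 (add T (R ∨ P), F ¬Q):
                    F ¬(¬T → ¬¬Q): β-rule — branch into F ¬T  //  T ¬¬Q.
                      branch 1.1.2.1.1.1 (add F ¬T):
                        T ((R ∨ P) ↔ ¬Q): β-rule — branch into T (R ∨ P), T ¬Q  //  F (R ∨ P), F ¬Q.
                          branch 1.1.2.1.1.1.1 (add T (R ∨ P), T ¬Q):
                            × closes — contains both Q and ¬Q.
                          branch 1.1.2.1.1.1.2 (add F (R ∨ P), F ¬Q):
                            F (R ∨ P): α-rule — add F R, F P.
                            × closes — contains both P and ¬P.
                      branch 1.1.2.1.1.2 (add T ¬¬Q):
                        T ¬¬Q: drop double negation, giving T Q.
                        T ((R ∨ P) ↔ ¬Q): β-rule — branch into T (R ∨ P), T ¬Q  //  F (R ∨ P), F ¬Q.
                          branch 1.1.2.1.1.2.1 (add T (R ∨ P), T ¬Q):
                            × closes — contains both Q and ¬Q.
                          branch 1.1.2.1.1.2.2 (add F (R ∨ P), F ¬Q):
                            F (R ∨ P): α-rule — add F R, F P.
                            × closes — contains both P and ¬P.
                  branch 1.1.2.1.2 (add F (R ∨ P), T ¬Q):
                    × closes — contains both Q and ¬Q.
              branch 1.1.2.2 (add T P):
                F ((R ∨ P) ↔ ¬Q): β-rule — branch into T (R ∨ P), F ¬Q  //  F (R ∨ P), T ¬Q.
                  branch 1.1.2.2.1 (add T (R ∨ P), F ¬Q):
                    F ¬(¬T → ¬¬Q): β-rule — branch into F ¬T  //  T ¬¬Q.
                      branch 1.1.2.2.1.1 (add F ¬T):
                        T ((R ∨ P) ↔ ¬Q): β-rule — branch into T (R ∨ P), T ¬Q  //  F (R ∨ P), F ¬Q.
                          branch 1.1.2.2.1.1.1 (add T (R ∨ P), T ¬Q):
                            × closes — contains both Q and ¬Q.
                          branch 1.1.2.2.1.1.2 (add F (R ∨ P), F ¬Q):
                            F (R ∨ P): α-rule — add F R, F P.
                            × closes — contains both P and ¬P.
                      branch 1.1.2.2.1.2 (add T ¬¬Q):
                        T ¬¬Q: drop double negation, giving T Q.
                        T ((R ∨ P) ↔ ¬Q): β-rule — branch into T (R ∨ P), T ¬Q  //  F (R ∨ P), F ¬Q.
                          branch 1.1.2.2.1.2.1 (add T (R ∨ P), T ¬Q):
                            × closes — contains both Q and ¬Q.
                          branch 1.1.2.2.1.2.2 (add F (R ∨ P), F ¬Q):
                            F (R ∨ P): α-rule — add F R, F P.
                            × closes — contains both P and ¬P.
                  branch 1.1.2.2.2 (add F (R ∨ P), T ¬Q):
                    F (R ∨ P): α-rule — add F R, F P.
                    × closes — contains both P and ¬P.
      branch 1.2 (add T ¬P):
        × closes — contains both P and ¬P.
  branch 2 (add T ¬(¬T → ¬¬Q)):
    T ¬(¬T → ¬¬Q): α-rule — add T ¬T, F ¬¬Q.
    F ¬¬Q: drop double negation, giving F Q.
    T (¬(¬T → ¬¬Q) → ¬P): β-rule — branch into F ¬(¬T → ¬¬Q)  //  T ¬P.
      branch 2.1 (add F ¬(¬T → ¬¬Q)):
        T ((Q ∨ P) → ((R ∨ P) ↔ ¬Q)): β-rule — branch into F (Q ∨ P)  //  T ((R ∨ P) ↔ ¬Q).
          branch 2.1.1 (add F (Q ∨ P)):
            F (Q ∨ P): α-rule — add F Q, F P.
            × closes — contains both P and ¬P.
          branch 2.1.2 (add T ((R ∨ P) ↔ ¬Q)):
            F ¬(¬T → ¬¬Q): β-rule — branch into F ¬T  //  T ¬¬Q.
              branch 2.1.2.1 (add F ¬T):
                × closes — contains both T and ¬T.
              branch 2.1.2.2 (add T ¬¬Q):
                T ¬¬Q: drop double negation, giving T Q.
                × closes — contains both Q and ¬Q.
      branch 2.2 (add T ¬P):
        × closes — contains both P and ¬P.
All 16 branches close.
Every branch closed; the formula is unsatisfiable.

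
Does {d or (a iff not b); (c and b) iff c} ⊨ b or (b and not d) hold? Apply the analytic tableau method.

Initial set: {T (d or (a iff not b)); T ((c and b) iff c); F (b or (b and not d))}.
F (b or (b and not d)): α-rule — add F b, F (b and not d).
T (d or (a iff not b)): β-rule — branch into T d  //  T (a iff not b).
  branch 1 (add T d):
    T ((c and b) iff c): β-rule — branch into T (c and b), T c  //  F (c and b), F c.
      branch 1.1 (add T (c and b), T c):
        T (c and b): α-rule — add T c, T b.
        × closes — contains both b and not b.
      branch 1.2 (add F (c and b), F c):
        F (b and not d): β-rule — branch into F b  //  F not d.
          branch 1.2.1 (add F b):
            F (c and b): β-rule — branch into F c  //  F b.
              branch 1.2.1.1 (add F c):
                ○ open, literals {b=false, c=false, d=true}.
              branch 1.2.1.2 (add F b):
                ○ open, literals {b=false, c=false, d=true}.
          branch 1.2.2 (add F not d):
            F (c and b): β-rule — branch into F c  //  F b.
              branch 1.2.2.1 (add F c):
                ○ open, literals {b=false, c=false, d=true}.
              branch 1.2.2.2 (add F b):
                ○ open, literals {b=false, c=false, d=true}.
  branch 2 (add T (a iff not b)):
    T ((c and b) iff c): β-rule — branch into T (c and b), T c  //  F (c and b), F c.
      branch 2.1 (add T (c and b), T c):
        T (c and b): α-rule — add T c, T b.
        × closes — contains both b and not b.
      branch 2.2 (add F (c and b), F c):
        F (b and not d): β-rule — branch into F b  //  F not d.
          branch 2.2.1 (add F b):
            T (a iff not b): β-rule — branch into T a, T not b  //  F a, F not b.
              branch 2.2.1.1 (add T a, T not b):
                F (c and b): β-rule — branch into F c  //  F b.
                  branch 2.2.1.1.1 (add F c):
                    ○ open, literals {a=true, b=false, c=false}.
                  branch 2.2.1.1.2 (add F b):
                    ○ open, literals {a=true, b=false, c=false}.
              branch 2.2.1.2 (add F a, F not b):
                × closes — contains both b and not b.
          branch 2.2.2 (add F not d):
            T (a iff not b): β-rule — branch into T a, T not b  //  F a, F not b.
              branch 2.2.2.1 (add T a, T not b):
                F (c and b): β-rule — branch into F c  //  F b.
                  branch 2.2.2.1.1 (add F c):
                    ○ open, literals {a=true, b=false, c=false, d=true}.
                  branch 2.2.2.1.2 (add F b):
                    ○ open, literals {a=true, b=false, c=false, d=true}.
              branch 2.2.2.2 (add F a, F not b):
                × closes — contains both b and not b.
4 branches closed, 8 open.
An open branch gives a countermodel: b=false, c=false, d=true (unmentioned atoms arbitrary); the premises hold there but the conclusion fails.

No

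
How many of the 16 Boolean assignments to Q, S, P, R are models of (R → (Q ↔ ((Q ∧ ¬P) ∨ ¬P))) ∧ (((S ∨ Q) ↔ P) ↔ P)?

Initial set: {((R → (Q ↔ ((Q ∧ ¬P) ∨ ¬P))) ∧ (((S ∨ Q) ↔ P) ↔ P))}.
((R → (Q ↔ ((Q ∧ ¬P) ∨ ¬P))) ∧ (((S ∨ Q) ↔ P) ↔ P)): α-rule — add (R → (Q ↔ ((Q ∧ ¬P) ∨ ¬P))), (((S ∨ Q) ↔ P) ↔ P).
(R → (Q ↔ ((Q ∧ ¬P) ∨ ¬P))): β-rule — branch into ¬R  //  (Q ↔ ((Q ∧ ¬P) ∨ ¬P)).
  branch 1 (add ¬R):
    (((S ∨ Q) ↔ P) ↔ P): β-rule — branch into ((S ∨ Q) ↔ P), P  //  ¬((S ∨ Q) ↔ P), ¬P.
      branch 1.1 (add ((S ∨ Q) ↔ P), P):
        ((S ∨ Q) ↔ P): β-rule — branch into (S ∨ Q), P  //  ¬(S ∨ Q), ¬P.
          branch 1.1.1 (add (S ∨ Q), P):
            (S ∨ Q): β-rule — branch into S  //  Q.
              branch 1.1.1.1 (add S):
                ○ open, literals {P=T, R=F, S=T}.
              branch 1.1.1.2 (add Q):
                ○ open, literals {P=T, Q=T, R=F}.
          branch 1.1.2 (add ¬(S ∨ Q), ¬P):
            × closes — contains both P and ¬P.
      branch 1.2 (add ¬((S ∨ Q) ↔ P), ¬P):
        ¬((S ∨ Q) ↔ P): β-rule — branch into (S ∨ Q), ¬P  //  ¬(S ∨ Q), P.
          branch 1.2.1 (add (S ∨ Q), ¬P):
            (S ∨ Q): β-rule — branch into S  //  Q.
              branch 1.2.1.1 (add S):
                ○ open, literals {P=F, R=F, S=T}.
              branch 1.2.1.2 (add Q):
                ○ open, literals {P=F, Q=T, R=F}.
          branch 1.2.2 (add ¬(S ∨ Q), P):
            × closes — contains both P and ¬P.
  branch 2 (add (Q ↔ ((Q ∧ ¬P) ∨ ¬P))):
    (((S ∨ Q) ↔ P) ↔ P): β-rule — branch into ((S ∨ Q) ↔ P), P  //  ¬((S ∨ Q) ↔ P), ¬P.
      branch 2.1 (add ((S ∨ Q) ↔ P), P):
        (Q ↔ ((Q ∧ ¬P) ∨ ¬P)): β-rule — branch into Q, ((Q ∧ ¬P) ∨ ¬P)  //  ¬Q, ¬((Q ∧ ¬P) ∨ ¬P).
          branch 2.1.1 (add Q, ((Q ∧ ¬P) ∨ ¬P)):
            ((S ∨ Q) ↔ P): β-rule — branch into (S ∨ Q), P  //  ¬(S ∨ Q), ¬P.
              branch 2.1.1.1 (add (S ∨ Q), P):
                ((Q ∧ ¬P) ∨ ¬P): β-rule — branch into (Q ∧ ¬P)  //  ¬P.
                  branch 2.1.1.1.1 (add (Q ∧ ¬P)):
                    (Q ∧ ¬P): α-rule — add Q, ¬P.
                    × closes — contains both P and ¬P.
                  branch 2.1.1.1.2 (add ¬P):
                    × closes — contains both P and ¬P.
              branch 2.1.1.2 (add ¬(S ∨ Q), ¬P):
                × closes — contains both P and ¬P.
          branch 2.1.2 (add ¬Q, ¬((Q ∧ ¬P) ∨ ¬P)):
            ¬((Q ∧ ¬P) ∨ ¬P): α-rule — add ¬(Q ∧ ¬P), ¬¬P.
            ((S ∨ Q) ↔ P): β-rule — branch into (S ∨ Q), P  //  ¬(S ∨ Q), ¬P.
              branch 2.1.2.1 (add (S ∨ Q), P):
                ¬(Q ∧ ¬P): β-rule — branch into ¬Q  //  ¬¬P.
                  branch 2.1.2.1.1 (add ¬Q):
                    (S ∨ Q): β-rule — branch into S  //  Q.
                      branch 2.1.2.1.1.1 (add S):
                        ○ open, literals {P=T, Q=F, S=T}.
                      branch 2.1.2.1.1.2 (add Q):
                        × closes — contains both Q and ¬Q.
                  branch 2.1.2.1.2 (add ¬¬P):
                    (S ∨ Q): β-rule — branch into S  //  Q.
                      branch 2.1.2.1.2.1 (add S):
                        ○ open, literals {P=T, Q=F, S=T}.
                      branch 2.1.2.1.2.2 (add Q):
                        × closes — contains both Q and ¬Q.
              branch 2.1.2.2 (add ¬(S ∨ Q), ¬P):
                × closes — contains both P and ¬P.
      branch 2.2 (add ¬((S ∨ Q) ↔ P), ¬P):
        (Q ↔ ((Q ∧ ¬P) ∨ ¬P)): β-rule — branch into Q, ((Q ∧ ¬P) ∨ ¬P)  //  ¬Q, ¬((Q ∧ ¬P) ∨ ¬P).
          branch 2.2.1 (add Q, ((Q ∧ ¬P) ∨ ¬P)):
            ¬((S ∨ Q) ↔ P): β-rule — branch into (S ∨ Q), ¬P  //  ¬(S ∨ Q), P.
              branch 2.2.1.1 (add (S ∨ Q), ¬P):
                ((Q ∧ ¬P) ∨ ¬P): β-rule — branch into (Q ∧ ¬P)  //  ¬P.
                  branch 2.2.1.1.1 (add (Q ∧ ¬P)):
                    (Q ∧ ¬P): α-rule — add Q, ¬P.
                    (S ∨ Q): β-rule — branch into S  //  Q.
                      branch 2.2.1.1.1.1 (add S):
                        ○ open, literals {P=F, Q=T, S=T}.
                      branch 2.2.1.1.1.2 (add Q):
                        ○ open, literals {P=F, Q=T}.
                  branch 2.2.1.1.2 (add ¬P):
                    (S ∨ Q): β-rule — branch into S  //  Q.
                      branch 2.2.1.1.2.1 (add S):
                        ○ open, literals {P=F, Q=T, S=T}.
                      branch 2.2.1.1.2.2 (add Q):
                        ○ open, literals {P=F, Q=T}.
              branch 2.2.1.2 (add ¬(S ∨ Q), P):
                × closes — contains both P and ¬P.
          branch 2.2.2 (add ¬Q, ¬((Q ∧ ¬P) ∨ ¬P)):
            ¬((Q ∧ ¬P) ∨ ¬P): α-rule — add ¬(Q ∧ ¬P), ¬¬P.
            × closes — contains both P and ¬P.
10 branches closed, 10 open.
Each open branch fixes some atoms; the unmentioned ones are free. Counting distinct full assignments: branch {P=T, R=F, S=T} (Q) contributes 2 new; branch {P=T, Q=T, R=F} (S) contributes 1 new; branch {P=F, R=F, S=T} (Q) contributes 2 new; branch {P=F, Q=T, R=F} (S) contributes 1 new; branch {P=T, Q=F, S=T} (R) contributes 1 new; branch {P=T, Q=F, S=T} (R) contributes 0 new; branch {P=F, Q=T, S=T} (R) contributes 1 new; branch {P=F, Q=T} (S, R) contributes 1 new; branch {P=F, Q=T, S=T} (R) contributes 0 new; branch {P=F, Q=T} (S, R) contributes 0 new. Total: 9.

9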